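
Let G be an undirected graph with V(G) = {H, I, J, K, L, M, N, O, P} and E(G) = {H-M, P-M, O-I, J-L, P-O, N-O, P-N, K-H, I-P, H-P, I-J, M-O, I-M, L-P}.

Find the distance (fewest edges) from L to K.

3

Distance 0: L.
Distance 1: J, P.
Distance 2: H, I, M, N, O.
Distance 3: K — contains K.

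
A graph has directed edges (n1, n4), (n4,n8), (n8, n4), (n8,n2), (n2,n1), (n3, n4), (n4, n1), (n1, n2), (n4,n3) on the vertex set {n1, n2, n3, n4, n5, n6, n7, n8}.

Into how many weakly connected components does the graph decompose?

From n1: component {n1, n2, n3, n4, n8}.
From n5: component {n5}.
From n6: component {n6}.
From n7: component {n7}.
That's 4 components.

4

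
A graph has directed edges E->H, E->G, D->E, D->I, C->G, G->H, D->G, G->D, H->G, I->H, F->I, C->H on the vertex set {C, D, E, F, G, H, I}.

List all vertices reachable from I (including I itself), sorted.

D, E, G, H, I

Start at I.
Its neighbours: H.
Then their neighbours: G.
Then next layer: D.
Then next layer: E.
Nothing further is reachable.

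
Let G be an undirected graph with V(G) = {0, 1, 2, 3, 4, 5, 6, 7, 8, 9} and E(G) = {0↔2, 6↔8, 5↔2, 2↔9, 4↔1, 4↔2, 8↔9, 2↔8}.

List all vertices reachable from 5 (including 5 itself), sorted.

0, 1, 2, 4, 5, 6, 8, 9

Start at 5.
Its neighbours: 2.
Then their neighbours: 0, 4, 8, 9.
Then next layer: 1, 6.
Nothing further is reachable.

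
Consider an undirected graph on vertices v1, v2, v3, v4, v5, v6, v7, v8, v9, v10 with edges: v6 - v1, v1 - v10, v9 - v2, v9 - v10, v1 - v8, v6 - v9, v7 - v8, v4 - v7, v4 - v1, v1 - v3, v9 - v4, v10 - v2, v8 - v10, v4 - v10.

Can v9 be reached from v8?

Explore from v8.
Distance 1: reach v1, v7, v10.
Distance 2: reach v2, v3, v4, v6, v9.
Found v9.

Yes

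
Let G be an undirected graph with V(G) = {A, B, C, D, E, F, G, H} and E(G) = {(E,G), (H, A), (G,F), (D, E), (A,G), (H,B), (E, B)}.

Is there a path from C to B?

C has no edges, so nothing is reachable from it.

No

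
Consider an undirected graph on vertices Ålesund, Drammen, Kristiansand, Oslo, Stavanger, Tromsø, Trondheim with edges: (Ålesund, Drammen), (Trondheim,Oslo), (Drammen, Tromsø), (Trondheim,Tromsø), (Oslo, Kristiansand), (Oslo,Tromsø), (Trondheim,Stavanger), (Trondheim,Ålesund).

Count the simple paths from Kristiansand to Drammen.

Kristiansand–Oslo–Tromsø–Drammen
Kristiansand–Oslo–Tromsø–Trondheim–Ålesund–Drammen
Kristiansand–Oslo–Trondheim–Ålesund–Drammen
Kristiansand–Oslo–Trondheim–Tromsø–Drammen

4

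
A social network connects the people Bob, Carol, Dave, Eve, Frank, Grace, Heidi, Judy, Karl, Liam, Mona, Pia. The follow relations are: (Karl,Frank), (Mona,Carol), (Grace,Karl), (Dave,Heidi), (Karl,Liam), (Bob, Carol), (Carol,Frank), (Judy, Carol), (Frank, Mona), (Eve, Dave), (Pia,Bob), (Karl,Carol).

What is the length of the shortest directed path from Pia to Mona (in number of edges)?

4

Distance 0: Pia.
Distance 1: Bob.
Distance 2: Carol.
Distance 3: Frank.
Distance 4: Mona — contains Mona.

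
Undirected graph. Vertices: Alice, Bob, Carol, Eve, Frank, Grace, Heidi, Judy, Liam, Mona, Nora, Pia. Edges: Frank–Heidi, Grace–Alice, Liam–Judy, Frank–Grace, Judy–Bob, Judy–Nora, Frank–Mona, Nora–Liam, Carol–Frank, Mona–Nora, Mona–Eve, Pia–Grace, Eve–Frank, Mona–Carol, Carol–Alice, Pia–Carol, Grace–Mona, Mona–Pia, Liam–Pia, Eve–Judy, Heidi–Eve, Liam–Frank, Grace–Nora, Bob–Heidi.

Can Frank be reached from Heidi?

Explore from Heidi.
Distance 1: reach Bob, Eve, Frank.
Found Frank.

Yes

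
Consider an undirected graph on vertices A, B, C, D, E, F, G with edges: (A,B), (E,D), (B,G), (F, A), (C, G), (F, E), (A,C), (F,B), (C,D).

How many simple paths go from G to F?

6

G–B–A–C–D–E–F
G–B–A–F
G–B–F
G–C–A–B–F
G–C–A–F
G–C–D–E–F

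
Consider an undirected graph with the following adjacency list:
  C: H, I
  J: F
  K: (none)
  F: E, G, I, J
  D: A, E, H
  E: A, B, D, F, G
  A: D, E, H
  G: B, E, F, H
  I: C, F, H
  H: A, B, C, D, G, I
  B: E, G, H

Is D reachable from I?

Yes

Explore from I.
Distance 1: reach C, F, H.
Distance 2: reach A, B, D, E, G, J.
Found D.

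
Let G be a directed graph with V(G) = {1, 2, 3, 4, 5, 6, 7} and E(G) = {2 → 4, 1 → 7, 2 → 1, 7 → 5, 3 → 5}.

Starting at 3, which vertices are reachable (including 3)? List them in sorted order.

3, 5

Start at 3.
Its neighbours: 5.
Nothing further is reachable.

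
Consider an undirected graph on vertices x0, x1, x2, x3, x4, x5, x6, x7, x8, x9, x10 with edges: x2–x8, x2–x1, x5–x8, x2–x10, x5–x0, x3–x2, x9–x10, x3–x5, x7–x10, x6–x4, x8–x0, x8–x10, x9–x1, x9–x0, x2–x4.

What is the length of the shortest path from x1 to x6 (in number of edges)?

Distance 0: x1.
Distance 1: x2, x9.
Distance 2: x0, x3, x4, x8, x10.
Distance 3: x5, x6, x7 — contains x6.

3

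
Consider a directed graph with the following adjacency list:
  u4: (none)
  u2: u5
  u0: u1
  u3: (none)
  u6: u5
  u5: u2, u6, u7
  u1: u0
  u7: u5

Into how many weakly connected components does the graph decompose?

4

From u0: component {u0, u1}.
From u2: component {u2, u5, u6, u7}.
From u3: component {u3}.
From u4: component {u4}.
That's 4 components.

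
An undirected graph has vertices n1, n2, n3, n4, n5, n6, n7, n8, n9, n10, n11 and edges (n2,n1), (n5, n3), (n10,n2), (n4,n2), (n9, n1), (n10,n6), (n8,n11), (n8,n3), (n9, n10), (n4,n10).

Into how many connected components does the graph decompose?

From n1: component {n1, n2, n4, n6, n9, n10}.
From n3: component {n3, n5, n8, n11}.
From n7: component {n7}.
That's 3 components.

3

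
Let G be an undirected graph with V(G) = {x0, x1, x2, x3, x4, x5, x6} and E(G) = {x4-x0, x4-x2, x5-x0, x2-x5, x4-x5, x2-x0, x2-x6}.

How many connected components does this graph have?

3

From x0: component {x0, x2, x4, x5, x6}.
From x1: component {x1}.
From x3: component {x3}.
That's 3 components.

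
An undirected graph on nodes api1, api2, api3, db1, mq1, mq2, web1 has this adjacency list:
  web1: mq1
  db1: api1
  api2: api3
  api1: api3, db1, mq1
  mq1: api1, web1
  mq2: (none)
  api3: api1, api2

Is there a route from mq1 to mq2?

Explore from mq1.
Distance 1: reach api1, web1.
Distance 2: reach api3, db1.
Distance 3: reach api2.
The search is exhausted without reaching mq2; it lies in a different component.

No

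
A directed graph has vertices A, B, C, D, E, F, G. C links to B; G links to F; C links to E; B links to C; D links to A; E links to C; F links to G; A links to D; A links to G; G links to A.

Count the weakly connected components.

From A: component {A, D, F, G}.
From B: component {B, C, E}.
That's 2 components.

2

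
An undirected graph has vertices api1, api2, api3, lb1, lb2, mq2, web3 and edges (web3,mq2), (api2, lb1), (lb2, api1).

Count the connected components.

4

From api1: component {api1, lb2}.
From api2: component {api2, lb1}.
From api3: component {api3}.
From mq2: component {mq2, web3}.
That's 4 components.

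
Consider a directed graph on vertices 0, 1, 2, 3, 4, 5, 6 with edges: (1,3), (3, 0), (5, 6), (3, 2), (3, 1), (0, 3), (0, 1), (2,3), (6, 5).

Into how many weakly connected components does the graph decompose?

3

From 0: component {0, 1, 2, 3}.
From 4: component {4}.
From 5: component {5, 6}.
That's 3 components.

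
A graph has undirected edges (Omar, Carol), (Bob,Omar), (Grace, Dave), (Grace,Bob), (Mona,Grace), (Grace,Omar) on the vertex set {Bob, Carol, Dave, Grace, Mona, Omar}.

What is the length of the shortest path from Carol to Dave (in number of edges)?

3

Distance 0: Carol.
Distance 1: Omar.
Distance 2: Bob, Grace.
Distance 3: Dave, Mona — contains Dave.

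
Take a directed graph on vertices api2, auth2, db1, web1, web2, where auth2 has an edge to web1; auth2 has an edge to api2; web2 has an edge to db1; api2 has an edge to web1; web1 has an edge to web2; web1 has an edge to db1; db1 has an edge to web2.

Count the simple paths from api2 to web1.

api2→web1

1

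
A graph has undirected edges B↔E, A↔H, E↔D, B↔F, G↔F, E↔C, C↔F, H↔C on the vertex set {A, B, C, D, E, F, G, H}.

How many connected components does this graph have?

From A: component {A, B, C, D, E, F, G, H}.
That's 1 component.

1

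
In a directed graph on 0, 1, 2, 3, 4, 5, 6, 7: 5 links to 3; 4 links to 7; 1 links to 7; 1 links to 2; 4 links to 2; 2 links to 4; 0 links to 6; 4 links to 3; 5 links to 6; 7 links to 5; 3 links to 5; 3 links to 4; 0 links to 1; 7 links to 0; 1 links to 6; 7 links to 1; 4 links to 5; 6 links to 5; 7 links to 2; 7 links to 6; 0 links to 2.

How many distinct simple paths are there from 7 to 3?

7→0→1→2→4→3
7→0→1→2→4→5→3
7→0→1→6→5→3
7→0→2→4→3
7→0→2→4→5→3
7→0→6→5→3
7→1→2→4→3
7→1→2→4→5→3
7→1→6→5→3
7→2→4→3
7→2→4→5→3
7→5→3
7→6→5→3

13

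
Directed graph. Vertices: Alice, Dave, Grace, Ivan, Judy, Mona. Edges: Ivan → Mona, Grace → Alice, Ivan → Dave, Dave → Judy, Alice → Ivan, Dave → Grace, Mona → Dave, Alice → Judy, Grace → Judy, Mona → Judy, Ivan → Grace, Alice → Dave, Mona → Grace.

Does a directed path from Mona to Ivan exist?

Yes

Explore from Mona.
Distance 1: reach Dave, Grace, Judy.
Distance 2: reach Alice.
Distance 3: reach Ivan.
Found Ivan.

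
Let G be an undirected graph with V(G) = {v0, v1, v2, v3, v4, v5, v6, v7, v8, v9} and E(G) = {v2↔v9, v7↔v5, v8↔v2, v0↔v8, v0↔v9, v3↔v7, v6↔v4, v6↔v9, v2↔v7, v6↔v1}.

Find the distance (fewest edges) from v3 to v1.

Distance 0: v3.
Distance 1: v7.
Distance 2: v2, v5.
Distance 3: v8, v9.
Distance 4: v0, v6.
Distance 5: v1, v4 — contains v1.

5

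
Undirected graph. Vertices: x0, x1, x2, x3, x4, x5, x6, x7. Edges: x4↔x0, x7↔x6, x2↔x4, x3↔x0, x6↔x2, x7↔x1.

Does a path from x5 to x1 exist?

No

x5 has no edges, so nothing is reachable from it.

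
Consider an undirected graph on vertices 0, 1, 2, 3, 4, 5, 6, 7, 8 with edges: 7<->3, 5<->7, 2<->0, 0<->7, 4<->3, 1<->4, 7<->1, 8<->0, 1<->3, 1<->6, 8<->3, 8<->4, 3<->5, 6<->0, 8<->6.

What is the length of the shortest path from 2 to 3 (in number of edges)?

Distance 0: 2.
Distance 1: 0.
Distance 2: 6, 7, 8.
Distance 3: 1, 3, 4, 5 — contains 3.

3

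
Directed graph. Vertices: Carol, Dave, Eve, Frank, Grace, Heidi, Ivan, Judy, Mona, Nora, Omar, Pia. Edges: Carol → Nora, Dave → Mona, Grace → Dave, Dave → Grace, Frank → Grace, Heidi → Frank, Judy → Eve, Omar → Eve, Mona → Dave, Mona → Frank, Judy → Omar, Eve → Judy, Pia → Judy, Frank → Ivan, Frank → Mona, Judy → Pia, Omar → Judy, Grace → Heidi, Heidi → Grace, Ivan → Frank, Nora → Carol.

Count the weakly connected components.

3

From Carol: component {Carol, Nora}.
From Dave: component {Dave, Frank, Grace, Heidi, Ivan, Mona}.
From Eve: component {Eve, Judy, Omar, Pia}.
That's 3 components.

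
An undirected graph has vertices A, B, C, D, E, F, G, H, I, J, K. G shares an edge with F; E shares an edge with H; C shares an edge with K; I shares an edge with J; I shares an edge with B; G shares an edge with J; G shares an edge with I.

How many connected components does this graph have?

5

From A: component {A}.
From B: component {B, F, G, I, J}.
From C: component {C, K}.
From D: component {D}.
From E: component {E, H}.
That's 5 components.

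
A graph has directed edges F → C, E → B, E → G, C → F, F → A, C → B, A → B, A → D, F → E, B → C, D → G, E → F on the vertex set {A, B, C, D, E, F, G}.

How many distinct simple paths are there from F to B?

3

F→A→B
F→C→B
F→E→B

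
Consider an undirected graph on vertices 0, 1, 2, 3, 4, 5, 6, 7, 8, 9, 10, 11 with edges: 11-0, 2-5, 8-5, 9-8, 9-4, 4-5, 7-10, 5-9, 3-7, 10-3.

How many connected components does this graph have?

From 0: component {0, 11}.
From 1: component {1}.
From 2: component {2, 4, 5, 8, 9}.
From 3: component {3, 7, 10}.
From 6: component {6}.
That's 5 components.

5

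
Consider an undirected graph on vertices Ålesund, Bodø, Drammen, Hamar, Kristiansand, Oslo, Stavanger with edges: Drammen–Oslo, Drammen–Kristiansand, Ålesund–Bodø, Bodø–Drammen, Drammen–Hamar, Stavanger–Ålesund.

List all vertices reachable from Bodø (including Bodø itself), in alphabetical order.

Start at Bodø.
Its neighbours: Ålesund, Drammen.
Then their neighbours: Hamar, Kristiansand, Oslo, Stavanger.
Every vertex is now reached.

Ålesund, Bodø, Drammen, Hamar, Kristiansand, Oslo, Stavanger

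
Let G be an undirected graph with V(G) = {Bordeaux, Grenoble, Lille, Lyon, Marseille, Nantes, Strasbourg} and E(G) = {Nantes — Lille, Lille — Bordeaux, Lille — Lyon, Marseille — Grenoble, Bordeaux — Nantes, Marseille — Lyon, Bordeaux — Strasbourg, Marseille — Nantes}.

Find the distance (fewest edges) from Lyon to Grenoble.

Distance 0: Lyon.
Distance 1: Lille, Marseille.
Distance 2: Bordeaux, Grenoble, Nantes — contains Grenoble.

2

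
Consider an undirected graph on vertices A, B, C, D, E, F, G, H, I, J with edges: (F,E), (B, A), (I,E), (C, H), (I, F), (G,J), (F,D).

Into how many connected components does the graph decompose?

4

From A: component {A, B}.
From C: component {C, H}.
From D: component {D, E, F, I}.
From G: component {G, J}.
That's 4 components.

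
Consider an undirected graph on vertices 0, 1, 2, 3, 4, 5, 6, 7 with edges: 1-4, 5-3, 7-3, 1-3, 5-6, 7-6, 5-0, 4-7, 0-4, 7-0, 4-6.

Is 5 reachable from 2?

No

2 has no edges, so nothing is reachable from it.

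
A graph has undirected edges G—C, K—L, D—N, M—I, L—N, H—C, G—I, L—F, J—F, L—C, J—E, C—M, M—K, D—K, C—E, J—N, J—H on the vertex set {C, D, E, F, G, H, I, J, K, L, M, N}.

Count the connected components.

1

From C: component {C, D, E, F, G, H, I, J, K, L, M, N}.
That's 1 component.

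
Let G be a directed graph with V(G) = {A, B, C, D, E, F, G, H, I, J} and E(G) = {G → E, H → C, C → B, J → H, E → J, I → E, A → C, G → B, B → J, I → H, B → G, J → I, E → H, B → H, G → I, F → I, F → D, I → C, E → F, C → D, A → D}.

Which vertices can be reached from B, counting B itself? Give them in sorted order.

Start at B.
Its neighbours: G, H, J.
Then their neighbours: C, E, I.
Then next layer: D, F.
Nothing further is reachable.

B, C, D, E, F, G, H, I, J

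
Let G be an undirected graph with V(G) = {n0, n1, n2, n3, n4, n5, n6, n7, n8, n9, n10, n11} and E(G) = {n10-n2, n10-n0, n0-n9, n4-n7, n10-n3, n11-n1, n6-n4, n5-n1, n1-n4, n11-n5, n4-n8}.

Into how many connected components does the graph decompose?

2

From n0: component {n0, n2, n3, n9, n10}.
From n1: component {n1, n4, n5, n6, n7, n8, n11}.
That's 2 components.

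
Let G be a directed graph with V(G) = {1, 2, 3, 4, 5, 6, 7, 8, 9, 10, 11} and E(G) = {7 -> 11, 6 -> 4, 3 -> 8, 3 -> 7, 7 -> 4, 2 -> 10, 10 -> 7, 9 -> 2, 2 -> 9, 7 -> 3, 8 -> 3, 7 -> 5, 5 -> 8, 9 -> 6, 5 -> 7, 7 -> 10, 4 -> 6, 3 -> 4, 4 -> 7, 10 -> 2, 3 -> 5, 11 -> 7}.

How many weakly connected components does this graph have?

2

From 1: component {1}.
From 2: component {2, 3, 4, 5, 6, 7, 8, 9, 10, 11}.
That's 2 components.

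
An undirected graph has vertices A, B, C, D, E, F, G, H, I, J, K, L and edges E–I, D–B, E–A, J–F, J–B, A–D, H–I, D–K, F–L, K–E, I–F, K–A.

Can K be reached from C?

No

C has no edges, so nothing is reachable from it.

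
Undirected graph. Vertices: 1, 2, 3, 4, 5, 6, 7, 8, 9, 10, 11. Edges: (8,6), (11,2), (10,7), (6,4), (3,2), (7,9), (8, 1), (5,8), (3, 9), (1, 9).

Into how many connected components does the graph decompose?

From 1: component {1, 2, 3, 4, 5, 6, 7, 8, 9, 10, 11}.
That's 1 component.

1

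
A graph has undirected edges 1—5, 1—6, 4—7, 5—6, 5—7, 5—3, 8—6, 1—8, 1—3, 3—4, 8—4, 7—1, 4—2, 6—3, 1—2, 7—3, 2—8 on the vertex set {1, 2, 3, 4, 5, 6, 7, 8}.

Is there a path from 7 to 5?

Yes

Explore from 7.
Distance 1: reach 1, 3, 4, 5.
Found 5.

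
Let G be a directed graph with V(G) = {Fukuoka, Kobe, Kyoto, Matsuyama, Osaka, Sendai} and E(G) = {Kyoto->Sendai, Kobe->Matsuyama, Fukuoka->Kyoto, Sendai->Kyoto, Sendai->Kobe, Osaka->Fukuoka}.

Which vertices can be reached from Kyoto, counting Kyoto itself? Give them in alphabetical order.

Start at Kyoto.
Its neighbours: Sendai.
Then their neighbours: Kobe.
Then next layer: Matsuyama.
Nothing further is reachable.

Kobe, Kyoto, Matsuyama, Sendai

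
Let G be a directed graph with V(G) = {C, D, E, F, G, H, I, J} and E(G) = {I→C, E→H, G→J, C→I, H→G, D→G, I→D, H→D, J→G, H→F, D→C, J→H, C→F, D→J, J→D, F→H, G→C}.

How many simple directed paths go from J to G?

J→D→C→F→H→G
J→D→G
J→G
J→H→D→G
J→H→G

5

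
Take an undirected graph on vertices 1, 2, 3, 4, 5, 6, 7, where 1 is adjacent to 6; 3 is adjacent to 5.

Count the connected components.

From 1: component {1, 6}.
From 2: component {2}.
From 3: component {3, 5}.
From 4: component {4}.
From 7: component {7}.
That's 5 components.

5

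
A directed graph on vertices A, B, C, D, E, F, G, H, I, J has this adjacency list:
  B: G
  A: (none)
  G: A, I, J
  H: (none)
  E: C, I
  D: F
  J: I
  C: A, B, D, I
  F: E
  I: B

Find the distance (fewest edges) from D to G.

Distance 0: D.
Distance 1: F.
Distance 2: E.
Distance 3: C, I.
Distance 4: A, B.
Distance 5: G — contains G.

5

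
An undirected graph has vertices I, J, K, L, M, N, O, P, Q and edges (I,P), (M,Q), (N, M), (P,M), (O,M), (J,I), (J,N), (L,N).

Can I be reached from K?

K has no edges, so nothing is reachable from it.

No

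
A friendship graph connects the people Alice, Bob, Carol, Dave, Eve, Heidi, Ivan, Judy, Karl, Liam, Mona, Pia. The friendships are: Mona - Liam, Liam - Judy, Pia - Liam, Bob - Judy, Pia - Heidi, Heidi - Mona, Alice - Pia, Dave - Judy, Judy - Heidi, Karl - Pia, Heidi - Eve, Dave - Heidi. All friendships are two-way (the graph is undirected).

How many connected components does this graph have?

3

From Alice: component {Alice, Bob, Dave, Eve, Heidi, Judy, Karl, Liam, Mona, Pia}.
From Carol: component {Carol}.
From Ivan: component {Ivan}.
That's 3 components.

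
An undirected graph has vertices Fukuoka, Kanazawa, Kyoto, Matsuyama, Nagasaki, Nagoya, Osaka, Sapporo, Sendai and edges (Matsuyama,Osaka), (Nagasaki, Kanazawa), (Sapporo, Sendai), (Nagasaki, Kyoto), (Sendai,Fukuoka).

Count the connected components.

From Fukuoka: component {Fukuoka, Sapporo, Sendai}.
From Kanazawa: component {Kanazawa, Kyoto, Nagasaki}.
From Matsuyama: component {Matsuyama, Osaka}.
From Nagoya: component {Nagoya}.
That's 4 components.

4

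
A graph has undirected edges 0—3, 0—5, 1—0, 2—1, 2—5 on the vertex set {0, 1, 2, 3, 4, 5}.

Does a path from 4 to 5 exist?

4 has no edges, so nothing is reachable from it.

No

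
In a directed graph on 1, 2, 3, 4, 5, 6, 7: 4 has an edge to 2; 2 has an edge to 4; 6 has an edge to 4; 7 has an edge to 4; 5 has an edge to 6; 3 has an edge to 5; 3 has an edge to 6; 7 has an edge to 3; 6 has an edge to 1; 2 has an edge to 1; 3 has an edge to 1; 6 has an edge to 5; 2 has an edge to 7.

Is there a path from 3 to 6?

Explore from 3.
Distance 1: reach 1, 5, 6.
Found 6.

Yes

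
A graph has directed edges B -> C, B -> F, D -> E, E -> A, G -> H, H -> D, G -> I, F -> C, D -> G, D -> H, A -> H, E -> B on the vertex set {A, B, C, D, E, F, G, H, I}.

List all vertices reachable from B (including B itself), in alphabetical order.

B, C, F

Start at B.
Its neighbours: C, F.
Nothing further is reachable.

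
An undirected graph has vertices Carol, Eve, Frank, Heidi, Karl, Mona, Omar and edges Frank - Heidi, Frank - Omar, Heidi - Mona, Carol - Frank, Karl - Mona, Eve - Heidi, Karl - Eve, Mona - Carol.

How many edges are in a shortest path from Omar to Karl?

Distance 0: Omar.
Distance 1: Frank.
Distance 2: Carol, Heidi.
Distance 3: Eve, Mona.
Distance 4: Karl — contains Karl.

4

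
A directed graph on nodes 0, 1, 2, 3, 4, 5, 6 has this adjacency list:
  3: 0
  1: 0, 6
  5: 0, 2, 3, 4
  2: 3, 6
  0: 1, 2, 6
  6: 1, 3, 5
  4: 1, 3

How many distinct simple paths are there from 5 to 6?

15

5→0→1→6
5→0→2→6
5→0→6
5→2→3→0→1→6
5→2→3→0→6
5→2→6
5→3→0→1→6
5→3→0→2→6
5→3→0→6
5→4→1→0→2→6
5→4→1→0→6
5→4→1→6
5→4→3→0→1→6
5→4→3→0→2→6
5→4→3→0→6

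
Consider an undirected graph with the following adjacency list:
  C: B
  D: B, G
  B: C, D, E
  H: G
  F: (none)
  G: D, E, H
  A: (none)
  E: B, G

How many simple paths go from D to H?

2

D–B–E–G–H
D–G–H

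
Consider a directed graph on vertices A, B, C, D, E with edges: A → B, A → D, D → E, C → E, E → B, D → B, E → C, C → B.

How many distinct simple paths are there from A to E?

A→D→E

1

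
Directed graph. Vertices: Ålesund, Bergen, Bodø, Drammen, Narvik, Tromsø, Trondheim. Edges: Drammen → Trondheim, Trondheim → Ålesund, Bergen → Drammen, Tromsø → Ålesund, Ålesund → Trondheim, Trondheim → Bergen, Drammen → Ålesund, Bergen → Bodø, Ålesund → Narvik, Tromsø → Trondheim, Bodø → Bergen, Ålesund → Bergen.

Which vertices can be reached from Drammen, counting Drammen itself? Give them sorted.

Ålesund, Bergen, Bodø, Drammen, Narvik, Trondheim

Start at Drammen.
Its neighbours: Ålesund, Trondheim.
Then their neighbours: Bergen, Narvik.
Then next layer: Bodø.
Nothing further is reachable.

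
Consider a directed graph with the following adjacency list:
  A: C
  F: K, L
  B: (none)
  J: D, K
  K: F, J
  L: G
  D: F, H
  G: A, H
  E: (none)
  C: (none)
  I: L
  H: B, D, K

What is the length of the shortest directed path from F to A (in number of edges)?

3

Distance 0: F.
Distance 1: K, L.
Distance 2: G, J.
Distance 3: A, D, H — contains A.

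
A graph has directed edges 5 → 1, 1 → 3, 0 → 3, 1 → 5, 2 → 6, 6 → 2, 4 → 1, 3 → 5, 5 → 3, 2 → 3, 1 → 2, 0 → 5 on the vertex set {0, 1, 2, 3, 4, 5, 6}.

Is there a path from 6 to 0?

No

Explore from 6.
Distance 1: reach 2.
Distance 2: reach 3.
Distance 3: reach 5.
Distance 4: reach 1.
The search from 6 is exhausted; no directed path reaches 0.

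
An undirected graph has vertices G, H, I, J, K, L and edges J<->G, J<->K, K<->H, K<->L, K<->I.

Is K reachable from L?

Yes

Explore from L.
Distance 1: reach K.
Found K.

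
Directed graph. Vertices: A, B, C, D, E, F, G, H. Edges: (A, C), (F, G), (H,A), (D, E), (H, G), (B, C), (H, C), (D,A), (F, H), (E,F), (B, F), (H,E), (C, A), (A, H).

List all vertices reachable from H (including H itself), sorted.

Start at H.
Its neighbours: A, C, E, G.
Then their neighbours: F.
Nothing further is reachable.

A, C, E, F, G, H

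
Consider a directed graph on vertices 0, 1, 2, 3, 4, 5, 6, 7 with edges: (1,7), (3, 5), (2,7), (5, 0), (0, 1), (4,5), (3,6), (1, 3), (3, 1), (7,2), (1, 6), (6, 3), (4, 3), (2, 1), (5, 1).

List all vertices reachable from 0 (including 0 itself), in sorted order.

0, 1, 2, 3, 5, 6, 7

Start at 0.
Its neighbours: 1.
Then their neighbours: 3, 6, 7.
Then next layer: 2, 5.
Nothing further is reachable.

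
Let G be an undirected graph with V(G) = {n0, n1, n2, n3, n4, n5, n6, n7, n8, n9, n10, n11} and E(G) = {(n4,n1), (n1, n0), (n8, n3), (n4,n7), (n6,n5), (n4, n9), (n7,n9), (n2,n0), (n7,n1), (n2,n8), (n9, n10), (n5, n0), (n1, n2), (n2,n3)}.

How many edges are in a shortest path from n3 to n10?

5

Distance 0: n3.
Distance 1: n2, n8.
Distance 2: n0, n1.
Distance 3: n4, n5, n7.
Distance 4: n6, n9.
Distance 5: n10 — contains n10.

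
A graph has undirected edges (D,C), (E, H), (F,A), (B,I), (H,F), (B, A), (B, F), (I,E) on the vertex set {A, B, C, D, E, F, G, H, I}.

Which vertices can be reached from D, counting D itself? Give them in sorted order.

Start at D.
Its neighbours: C.
Nothing further is reachable.

C, D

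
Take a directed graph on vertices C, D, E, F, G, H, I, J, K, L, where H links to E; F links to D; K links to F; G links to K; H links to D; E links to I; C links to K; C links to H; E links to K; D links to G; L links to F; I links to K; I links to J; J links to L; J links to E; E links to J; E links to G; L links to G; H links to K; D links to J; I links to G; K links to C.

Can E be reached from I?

Explore from I.
Distance 1: reach G, J, K.
Distance 2: reach C, E, F, L.
Found E.

Yes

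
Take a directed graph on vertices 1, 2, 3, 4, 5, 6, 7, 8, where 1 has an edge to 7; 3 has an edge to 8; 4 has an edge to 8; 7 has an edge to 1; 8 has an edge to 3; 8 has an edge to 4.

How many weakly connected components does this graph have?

5

From 1: component {1, 7}.
From 2: component {2}.
From 3: component {3, 4, 8}.
From 5: component {5}.
From 6: component {6}.
That's 5 components.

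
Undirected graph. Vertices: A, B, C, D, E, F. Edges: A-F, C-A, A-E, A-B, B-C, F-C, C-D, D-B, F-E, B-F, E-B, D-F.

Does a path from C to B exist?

Yes

Explore from C.
Distance 1: reach A, B, D, F.
Found B.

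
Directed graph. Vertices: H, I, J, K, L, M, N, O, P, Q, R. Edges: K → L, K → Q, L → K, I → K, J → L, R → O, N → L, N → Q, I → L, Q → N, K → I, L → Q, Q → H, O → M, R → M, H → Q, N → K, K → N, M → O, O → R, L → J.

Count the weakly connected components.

From H: component {H, I, J, K, L, N, Q}.
From M: component {M, O, R}.
From P: component {P}.
That's 3 components.

3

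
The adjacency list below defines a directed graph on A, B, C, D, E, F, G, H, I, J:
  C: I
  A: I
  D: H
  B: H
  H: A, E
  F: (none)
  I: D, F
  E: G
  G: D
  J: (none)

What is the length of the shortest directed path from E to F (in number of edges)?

6

Distance 0: E.
Distance 1: G.
Distance 2: D.
Distance 3: H.
Distance 4: A.
Distance 5: I.
Distance 6: F — contains F.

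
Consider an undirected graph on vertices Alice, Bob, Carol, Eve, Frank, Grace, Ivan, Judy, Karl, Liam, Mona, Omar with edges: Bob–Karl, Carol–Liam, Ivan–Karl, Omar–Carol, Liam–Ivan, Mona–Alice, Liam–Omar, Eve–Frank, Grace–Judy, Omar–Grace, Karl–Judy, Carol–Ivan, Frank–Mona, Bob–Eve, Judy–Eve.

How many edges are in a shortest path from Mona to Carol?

Distance 0: Mona.
Distance 1: Alice, Frank.
Distance 2: Eve.
Distance 3: Bob, Judy.
Distance 4: Grace, Karl.
Distance 5: Ivan, Omar.
Distance 6: Carol, Liam — contains Carol.

6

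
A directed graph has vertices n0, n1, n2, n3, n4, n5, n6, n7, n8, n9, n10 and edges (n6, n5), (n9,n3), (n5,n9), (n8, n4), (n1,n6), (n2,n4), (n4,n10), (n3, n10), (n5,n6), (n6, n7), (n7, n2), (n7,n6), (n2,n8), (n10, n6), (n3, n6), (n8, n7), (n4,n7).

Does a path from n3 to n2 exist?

Explore from n3.
Distance 1: reach n6, n10.
Distance 2: reach n5, n7.
Distance 3: reach n2, n9.
Found n2.

Yes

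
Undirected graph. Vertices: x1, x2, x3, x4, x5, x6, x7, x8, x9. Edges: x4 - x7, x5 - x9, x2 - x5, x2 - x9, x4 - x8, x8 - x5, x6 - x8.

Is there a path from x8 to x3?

Explore from x8.
Distance 1: reach x4, x5, x6.
Distance 2: reach x2, x7, x9.
The search is exhausted without reaching x3; it lies in a different component.

No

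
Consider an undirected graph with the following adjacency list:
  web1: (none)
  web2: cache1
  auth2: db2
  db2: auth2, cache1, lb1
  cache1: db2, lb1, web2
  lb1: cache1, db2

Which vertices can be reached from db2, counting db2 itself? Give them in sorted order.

auth2, cache1, db2, lb1, web2

Start at db2.
Its neighbours: auth2, cache1, lb1.
Then their neighbours: web2.
Nothing further is reachable.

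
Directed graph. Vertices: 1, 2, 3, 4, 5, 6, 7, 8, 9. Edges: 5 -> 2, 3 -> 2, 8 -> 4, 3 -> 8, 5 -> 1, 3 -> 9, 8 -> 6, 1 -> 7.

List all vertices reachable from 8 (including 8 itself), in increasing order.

4, 6, 8

Start at 8.
Its neighbours: 4, 6.
Nothing further is reachable.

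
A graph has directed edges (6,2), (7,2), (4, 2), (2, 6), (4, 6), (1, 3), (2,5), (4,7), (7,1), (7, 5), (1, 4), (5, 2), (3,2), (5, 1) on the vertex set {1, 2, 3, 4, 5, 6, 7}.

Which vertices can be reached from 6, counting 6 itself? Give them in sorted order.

1, 2, 3, 4, 5, 6, 7

Start at 6.
Its neighbours: 2.
Then their neighbours: 5.
Then next layer: 1.
Then next layer: 3, 4.
Then next layer: 7.
Every vertex is now reached.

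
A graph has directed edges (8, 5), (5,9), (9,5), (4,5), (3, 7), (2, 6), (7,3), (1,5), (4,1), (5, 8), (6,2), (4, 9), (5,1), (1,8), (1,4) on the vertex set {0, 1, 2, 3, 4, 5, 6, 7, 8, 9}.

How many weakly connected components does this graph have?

From 0: component {0}.
From 1: component {1, 4, 5, 8, 9}.
From 2: component {2, 6}.
From 3: component {3, 7}.
That's 4 components.

4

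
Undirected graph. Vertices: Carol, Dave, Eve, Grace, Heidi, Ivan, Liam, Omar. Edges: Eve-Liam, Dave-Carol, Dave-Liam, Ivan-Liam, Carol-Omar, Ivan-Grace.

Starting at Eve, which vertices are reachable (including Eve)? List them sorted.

Start at Eve.
Its neighbours: Liam.
Then their neighbours: Dave, Ivan.
Then next layer: Carol, Grace.
Then next layer: Omar.
Nothing further is reachable.

Carol, Dave, Eve, Grace, Ivan, Liam, Omar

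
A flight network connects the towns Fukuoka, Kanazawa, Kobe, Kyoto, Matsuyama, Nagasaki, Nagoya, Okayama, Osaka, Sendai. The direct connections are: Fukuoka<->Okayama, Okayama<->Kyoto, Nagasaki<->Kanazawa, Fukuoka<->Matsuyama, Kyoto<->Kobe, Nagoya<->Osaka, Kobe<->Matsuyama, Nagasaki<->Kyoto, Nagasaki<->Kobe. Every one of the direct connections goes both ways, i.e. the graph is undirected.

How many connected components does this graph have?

3

From Fukuoka: component {Fukuoka, Kanazawa, Kobe, Kyoto, Matsuyama, Nagasaki, Okayama}.
From Nagoya: component {Nagoya, Osaka}.
From Sendai: component {Sendai}.
That's 3 components.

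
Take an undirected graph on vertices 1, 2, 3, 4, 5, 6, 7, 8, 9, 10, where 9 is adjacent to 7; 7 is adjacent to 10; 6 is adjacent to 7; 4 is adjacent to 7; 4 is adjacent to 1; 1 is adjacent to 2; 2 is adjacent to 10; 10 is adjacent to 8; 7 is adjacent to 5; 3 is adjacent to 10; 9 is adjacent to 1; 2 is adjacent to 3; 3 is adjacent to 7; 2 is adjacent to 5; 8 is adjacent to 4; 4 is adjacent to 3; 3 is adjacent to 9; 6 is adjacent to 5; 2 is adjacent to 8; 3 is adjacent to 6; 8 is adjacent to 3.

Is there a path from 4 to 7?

Explore from 4.
Distance 1: reach 1, 3, 7, 8.
Found 7.

Yes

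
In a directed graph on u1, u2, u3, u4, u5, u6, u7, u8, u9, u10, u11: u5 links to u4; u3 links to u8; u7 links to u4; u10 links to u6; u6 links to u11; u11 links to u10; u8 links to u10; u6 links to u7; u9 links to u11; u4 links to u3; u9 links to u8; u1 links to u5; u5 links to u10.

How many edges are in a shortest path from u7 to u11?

6

Distance 0: u7.
Distance 1: u4.
Distance 2: u3.
Distance 3: u8.
Distance 4: u10.
Distance 5: u6.
Distance 6: u11 — contains u11.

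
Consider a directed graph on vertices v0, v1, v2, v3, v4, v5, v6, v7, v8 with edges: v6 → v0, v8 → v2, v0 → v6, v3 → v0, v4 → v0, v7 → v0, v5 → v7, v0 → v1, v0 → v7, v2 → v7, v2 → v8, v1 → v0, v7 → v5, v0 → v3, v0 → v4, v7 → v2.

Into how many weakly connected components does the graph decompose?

1

From v0: component {v0, v1, v2, v3, v4, v5, v6, v7, v8}.
That's 1 component.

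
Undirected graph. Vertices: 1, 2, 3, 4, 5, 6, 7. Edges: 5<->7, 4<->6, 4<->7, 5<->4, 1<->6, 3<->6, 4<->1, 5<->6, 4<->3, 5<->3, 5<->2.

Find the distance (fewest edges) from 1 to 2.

Distance 0: 1.
Distance 1: 4, 6.
Distance 2: 3, 5, 7.
Distance 3: 2 — contains 2.

3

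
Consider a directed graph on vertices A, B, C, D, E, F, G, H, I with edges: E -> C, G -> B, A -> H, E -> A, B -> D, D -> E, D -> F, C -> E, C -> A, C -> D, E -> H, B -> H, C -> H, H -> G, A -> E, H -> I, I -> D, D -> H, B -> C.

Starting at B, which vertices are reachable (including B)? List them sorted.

A, B, C, D, E, F, G, H, I

Start at B.
Its neighbours: C, D, H.
Then their neighbours: A, E, F, G, I.
Every vertex is now reached.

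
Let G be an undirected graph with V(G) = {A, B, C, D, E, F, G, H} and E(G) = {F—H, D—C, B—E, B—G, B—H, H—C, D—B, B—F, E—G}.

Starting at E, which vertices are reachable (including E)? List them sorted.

Start at E.
Its neighbours: B, G.
Then their neighbours: D, F, H.
Then next layer: C.
Nothing further is reachable.

B, C, D, E, F, G, H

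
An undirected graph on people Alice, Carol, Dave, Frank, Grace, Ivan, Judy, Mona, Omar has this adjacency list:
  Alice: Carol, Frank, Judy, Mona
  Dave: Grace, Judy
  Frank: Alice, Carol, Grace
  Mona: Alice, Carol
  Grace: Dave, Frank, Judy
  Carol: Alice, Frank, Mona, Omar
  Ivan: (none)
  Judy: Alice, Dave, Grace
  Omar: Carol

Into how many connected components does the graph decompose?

From Alice: component {Alice, Carol, Dave, Frank, Grace, Judy, Mona, Omar}.
From Ivan: component {Ivan}.
That's 2 components.

2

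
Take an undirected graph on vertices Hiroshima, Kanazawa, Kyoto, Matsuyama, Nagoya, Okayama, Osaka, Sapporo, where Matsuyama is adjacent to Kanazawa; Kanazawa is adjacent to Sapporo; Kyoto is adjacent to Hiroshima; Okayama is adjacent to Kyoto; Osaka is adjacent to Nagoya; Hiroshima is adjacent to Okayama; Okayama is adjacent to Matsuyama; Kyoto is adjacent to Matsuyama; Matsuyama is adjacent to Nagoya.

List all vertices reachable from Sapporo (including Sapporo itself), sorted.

Hiroshima, Kanazawa, Kyoto, Matsuyama, Nagoya, Okayama, Osaka, Sapporo

Start at Sapporo.
Its neighbours: Kanazawa.
Then their neighbours: Matsuyama.
Then next layer: Kyoto, Nagoya, Okayama.
Then next layer: Hiroshima, Osaka.
Every vertex is now reached.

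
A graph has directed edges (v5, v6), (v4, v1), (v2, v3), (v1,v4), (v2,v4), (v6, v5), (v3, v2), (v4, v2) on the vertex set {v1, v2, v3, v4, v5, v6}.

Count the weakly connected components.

From v1: component {v1, v2, v3, v4}.
From v5: component {v5, v6}.
That's 2 components.

2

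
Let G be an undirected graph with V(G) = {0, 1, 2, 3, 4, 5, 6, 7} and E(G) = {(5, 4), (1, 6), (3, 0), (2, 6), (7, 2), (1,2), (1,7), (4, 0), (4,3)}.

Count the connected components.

2

From 0: component {0, 3, 4, 5}.
From 1: component {1, 2, 6, 7}.
That's 2 components.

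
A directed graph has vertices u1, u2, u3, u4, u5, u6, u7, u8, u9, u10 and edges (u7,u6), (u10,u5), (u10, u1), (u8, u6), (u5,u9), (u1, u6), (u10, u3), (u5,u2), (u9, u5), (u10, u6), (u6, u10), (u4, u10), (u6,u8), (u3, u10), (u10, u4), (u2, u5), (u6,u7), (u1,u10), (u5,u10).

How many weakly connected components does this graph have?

1

From u1: component {u1, u2, u3, u4, u5, u6, u7, u8, u9, u10}.
That's 1 component.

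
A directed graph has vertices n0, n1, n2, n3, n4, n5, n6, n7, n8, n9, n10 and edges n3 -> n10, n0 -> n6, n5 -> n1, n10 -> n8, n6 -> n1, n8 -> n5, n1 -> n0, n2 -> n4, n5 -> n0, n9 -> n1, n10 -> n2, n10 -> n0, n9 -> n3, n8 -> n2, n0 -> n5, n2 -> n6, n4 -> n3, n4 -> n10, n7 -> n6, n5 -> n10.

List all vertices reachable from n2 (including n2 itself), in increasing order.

n0, n1, n2, n3, n4, n5, n6, n8, n10

Start at n2.
Its neighbours: n4, n6.
Then their neighbours: n1, n3, n10.
Then next layer: n0, n8.
Then next layer: n5.
Nothing further is reachable.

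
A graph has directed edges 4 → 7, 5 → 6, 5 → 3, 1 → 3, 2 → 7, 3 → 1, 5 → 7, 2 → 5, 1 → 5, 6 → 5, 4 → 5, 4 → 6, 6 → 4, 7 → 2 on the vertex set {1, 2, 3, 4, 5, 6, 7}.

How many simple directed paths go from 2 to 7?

2→5→6→4→7
2→5→7
2→7

3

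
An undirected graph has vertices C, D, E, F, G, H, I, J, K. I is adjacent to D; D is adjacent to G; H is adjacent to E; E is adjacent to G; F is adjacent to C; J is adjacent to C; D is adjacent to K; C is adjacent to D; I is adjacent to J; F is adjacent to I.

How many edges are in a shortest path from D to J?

Distance 0: D.
Distance 1: C, G, I, K.
Distance 2: E, F, J — contains J.

2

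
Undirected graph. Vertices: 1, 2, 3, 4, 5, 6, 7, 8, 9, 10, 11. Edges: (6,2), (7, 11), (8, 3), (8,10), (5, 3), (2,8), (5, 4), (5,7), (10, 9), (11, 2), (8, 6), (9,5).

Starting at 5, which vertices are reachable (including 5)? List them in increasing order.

2, 3, 4, 5, 6, 7, 8, 9, 10, 11

Start at 5.
Its neighbours: 3, 4, 7, 9.
Then their neighbours: 8, 10, 11.
Then next layer: 2, 6.
Nothing further is reachable.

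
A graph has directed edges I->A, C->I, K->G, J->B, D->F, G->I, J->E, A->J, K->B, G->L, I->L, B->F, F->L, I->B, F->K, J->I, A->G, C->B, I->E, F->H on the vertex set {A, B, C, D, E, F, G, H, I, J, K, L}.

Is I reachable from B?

Explore from B.
Distance 1: reach F.
Distance 2: reach H, K, L.
Distance 3: reach G.
Distance 4: reach I.
Found I.

Yes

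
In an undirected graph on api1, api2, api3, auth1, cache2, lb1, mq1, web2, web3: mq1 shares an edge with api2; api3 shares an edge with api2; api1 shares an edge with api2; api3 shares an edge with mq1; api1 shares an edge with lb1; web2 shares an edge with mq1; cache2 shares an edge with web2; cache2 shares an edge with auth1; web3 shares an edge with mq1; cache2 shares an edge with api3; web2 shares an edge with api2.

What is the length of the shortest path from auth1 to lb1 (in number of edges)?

Distance 0: auth1.
Distance 1: cache2.
Distance 2: api3, web2.
Distance 3: api2, mq1.
Distance 4: api1, web3.
Distance 5: lb1 — contains lb1.

5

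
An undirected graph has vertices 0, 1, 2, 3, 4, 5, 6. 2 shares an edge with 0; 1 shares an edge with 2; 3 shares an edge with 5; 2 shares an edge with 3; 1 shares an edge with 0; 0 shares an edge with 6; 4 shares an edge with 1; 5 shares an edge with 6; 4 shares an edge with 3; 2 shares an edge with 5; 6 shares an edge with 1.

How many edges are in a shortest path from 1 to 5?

2

Distance 0: 1.
Distance 1: 0, 2, 4, 6.
Distance 2: 3, 5 — contains 5.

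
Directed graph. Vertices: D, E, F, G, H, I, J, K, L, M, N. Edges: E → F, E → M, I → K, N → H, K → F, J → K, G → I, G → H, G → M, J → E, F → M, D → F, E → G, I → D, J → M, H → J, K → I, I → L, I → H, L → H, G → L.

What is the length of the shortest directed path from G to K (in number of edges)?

Distance 0: G.
Distance 1: H, I, L, M.
Distance 2: D, J, K — contains K.

2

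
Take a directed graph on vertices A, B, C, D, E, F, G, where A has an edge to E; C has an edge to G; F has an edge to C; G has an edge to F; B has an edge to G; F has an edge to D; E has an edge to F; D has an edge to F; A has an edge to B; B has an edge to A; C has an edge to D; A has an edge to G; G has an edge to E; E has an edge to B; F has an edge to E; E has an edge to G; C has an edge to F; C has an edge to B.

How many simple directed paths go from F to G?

7

F→C→B→A→E→G
F→C→B→A→G
F→C→B→G
F→C→G
F→E→B→A→G
F→E→B→G
F→E→G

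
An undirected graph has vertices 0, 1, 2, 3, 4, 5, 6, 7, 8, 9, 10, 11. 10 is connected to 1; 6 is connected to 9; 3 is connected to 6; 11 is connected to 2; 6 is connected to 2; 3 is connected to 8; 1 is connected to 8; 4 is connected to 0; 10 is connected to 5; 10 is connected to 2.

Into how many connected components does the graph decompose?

3

From 0: component {0, 4}.
From 1: component {1, 2, 3, 5, 6, 8, 9, 10, 11}.
From 7: component {7}.
That's 3 components.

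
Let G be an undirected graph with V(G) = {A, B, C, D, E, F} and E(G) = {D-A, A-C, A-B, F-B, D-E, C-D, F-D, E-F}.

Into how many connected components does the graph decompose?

From A: component {A, B, C, D, E, F}.
That's 1 component.

1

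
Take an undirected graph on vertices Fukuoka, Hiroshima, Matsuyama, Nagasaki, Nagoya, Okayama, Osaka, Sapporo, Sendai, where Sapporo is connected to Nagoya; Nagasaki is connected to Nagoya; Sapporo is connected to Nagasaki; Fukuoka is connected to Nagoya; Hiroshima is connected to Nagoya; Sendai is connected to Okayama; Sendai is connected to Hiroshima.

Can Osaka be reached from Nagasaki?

Explore from Nagasaki.
Distance 1: reach Nagoya, Sapporo.
Distance 2: reach Fukuoka, Hiroshima.
Distance 3: reach Sendai.
Distance 4: reach Okayama.
The search is exhausted without reaching Osaka; it lies in a different component.

No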